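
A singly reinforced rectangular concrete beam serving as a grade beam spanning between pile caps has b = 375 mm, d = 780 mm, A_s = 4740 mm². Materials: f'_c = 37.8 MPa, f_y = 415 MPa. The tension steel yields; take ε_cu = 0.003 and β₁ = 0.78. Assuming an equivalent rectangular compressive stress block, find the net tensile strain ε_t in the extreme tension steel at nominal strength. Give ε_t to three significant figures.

ε_t ≈ 0.00818

a = A_s f_y/(0.85 f'_c b) = 163.26 mm.
β₁ = 0.78, so c = a/β₁ = 163.26/0.78 = 209.31 mm.
From the linear strain diagram with ε_cu = 0.003: ε_t = 0.003 (d − c)/c = 0.003 × (780 − 209.31)/209.31 = 0.00818.
Since ε_t ≥ 0.005, the section is tension-controlled.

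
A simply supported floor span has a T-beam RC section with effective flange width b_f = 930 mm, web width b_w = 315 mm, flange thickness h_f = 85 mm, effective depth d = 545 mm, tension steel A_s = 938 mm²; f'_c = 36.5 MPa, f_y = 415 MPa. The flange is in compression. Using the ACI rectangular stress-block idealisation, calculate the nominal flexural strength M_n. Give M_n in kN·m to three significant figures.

Tension: T = A_s f_y = 938 × 415 = 389270 N.
Try a within the flange: a = T/(0.85 f'_c b_f) = 389270/(0.85 × 36.5 × 930) = 13.49 mm.
Since a = 13.49 ≤ h_f = 85 mm, the stress block lies entirely in the flange; analyse as a rectangular beam of width b_f.
M_n = T(d − a/2) = 389270 × (545 − 6.745) = 209.53 × 10⁶ N·mm.
M_n = 209.53 kN·m.

M_n ≈ 210 kN·m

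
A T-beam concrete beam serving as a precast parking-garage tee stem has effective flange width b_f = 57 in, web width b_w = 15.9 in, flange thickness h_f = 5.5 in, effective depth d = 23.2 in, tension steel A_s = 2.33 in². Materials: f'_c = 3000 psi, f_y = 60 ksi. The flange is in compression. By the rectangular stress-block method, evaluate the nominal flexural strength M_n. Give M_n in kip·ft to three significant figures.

Tension: T = A_s f_y = 2.33 × 60 = 139.8 kips.
Try a within the flange: a = T/(0.85 f'_c b_f) = 139.8/(0.85 × 3 × 57) = 0.962 in.
Since a = 0.962 ≤ h_f = 5.5 in, the stress block lies entirely in the flange; analyse as a rectangular beam of width b_f.
M_n = T(d − a/2) = 139.8 × (23.2 − 0.481) = 3176.1 kip·in.
M_n = 3176.1/12 = 264.68 kip·ft.

M_n ≈ 265 kip·ft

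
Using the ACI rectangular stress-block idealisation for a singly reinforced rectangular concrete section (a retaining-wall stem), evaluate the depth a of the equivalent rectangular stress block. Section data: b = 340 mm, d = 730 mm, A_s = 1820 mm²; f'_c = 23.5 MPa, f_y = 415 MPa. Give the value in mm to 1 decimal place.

a ≈ 111.2 mm

T = A_s f_y = 1820 × 415 = 755300 N = 755.3 kN.
Setting C = 0.85 f'_c a b equal to T: a = 755300/(0.85 × 23.5 × 340) = 111.2 mm.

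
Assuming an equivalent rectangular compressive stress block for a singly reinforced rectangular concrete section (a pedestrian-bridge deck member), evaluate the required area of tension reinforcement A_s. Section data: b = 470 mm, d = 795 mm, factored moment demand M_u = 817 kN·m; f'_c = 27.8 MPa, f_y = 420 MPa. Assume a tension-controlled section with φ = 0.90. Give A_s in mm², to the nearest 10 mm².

M_n = M_u/φ = 817/0.90 = 907.778 kN·m.
With M_n = 0.85 f'_c a b (d − a/2), solve the quadratic for a:
a = d − √(d² − 2M_n/(0.85 f'_c b)) = 795 − √(795² − 2 × 907.778×10⁶/(0.85 × 27.8 × 470)) = 110.49 mm.
A_s = 0.85 f'_c a b / f_y = 0.85 × 27.8 × 110.49 × 470 / 420 = 2921.7 mm².

A_s ≈ 2920 mm²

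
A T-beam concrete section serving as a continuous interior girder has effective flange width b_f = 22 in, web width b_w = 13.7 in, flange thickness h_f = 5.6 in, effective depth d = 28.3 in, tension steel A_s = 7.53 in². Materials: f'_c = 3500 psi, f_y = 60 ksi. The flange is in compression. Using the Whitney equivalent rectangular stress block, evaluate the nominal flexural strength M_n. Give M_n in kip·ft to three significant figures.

Tension: T = A_s f_y = 7.53 × 60 = 451.8 kips.
Try a within the flange: a = T/(0.85 f'_c b_f) = 451.8/(0.85 × 3.5 × 22) = 6.903 in.
a = 6.903 > h_f = 5.6 in: the block extends into the web. Split into flange-overhang and web parts.
C_f = 0.85 f'_c (b_f − b_w) h_f = 0.85 × 3.5 × (22 − 13.7) × 5.6 = 138.3 kips.
Remaining web compression depth: a_w = (T − C_f)/(0.85 f'_c b_w) = (451.8 − 138.3)/(0.85 × 3.5 × 13.7) = 7.692 in.
M_n = C_f(d − h_f/2) + (T − C_f)(d − a_w/2) = 138.3 × (28.3 − 2.8) + 313.5 × (28.3 − 3.846) = 3526.7 + 7666.3 = 11193.0 kip·in.
M_n = 11193.0/12 = 932.75 kip·ft.

M_n ≈ 933 kip·ft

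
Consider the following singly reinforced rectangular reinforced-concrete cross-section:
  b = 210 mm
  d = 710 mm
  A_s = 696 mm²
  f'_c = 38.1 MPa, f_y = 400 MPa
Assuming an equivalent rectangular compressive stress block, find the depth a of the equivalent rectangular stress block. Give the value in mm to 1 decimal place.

a ≈ 40.9 mm

T = A_s f_y = 696 × 400 = 278400 N = 278.4 kN.
Setting C = 0.85 f'_c a b equal to T: a = 278400/(0.85 × 38.1 × 210) = 40.9 mm.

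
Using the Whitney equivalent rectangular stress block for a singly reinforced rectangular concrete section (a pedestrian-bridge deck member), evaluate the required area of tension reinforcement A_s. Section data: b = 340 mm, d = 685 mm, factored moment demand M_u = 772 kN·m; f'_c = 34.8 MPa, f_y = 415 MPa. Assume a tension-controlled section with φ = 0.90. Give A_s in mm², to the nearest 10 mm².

M_n = M_u/φ = 772/0.90 = 857.778 kN·m.
With M_n = 0.85 f'_c a b (d − a/2), solve the quadratic for a:
a = d − √(d² − 2M_n/(0.85 f'_c b)) = 685 − √(685² − 2 × 857.778×10⁶/(0.85 × 34.8 × 340)) = 138.52 mm.
A_s = 0.85 f'_c a b / f_y = 0.85 × 34.8 × 138.52 × 340 / 415 = 3356.9 mm².

A_s ≈ 3360 mm²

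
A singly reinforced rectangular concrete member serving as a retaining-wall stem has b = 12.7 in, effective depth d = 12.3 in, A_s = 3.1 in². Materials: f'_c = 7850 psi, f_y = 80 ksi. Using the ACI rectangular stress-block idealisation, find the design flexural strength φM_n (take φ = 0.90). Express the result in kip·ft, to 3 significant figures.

T = A_s f_y = 3.1 × 80 = 248 kips.
a = T/(0.85 f'_c b) = 248/(0.85 × 7.85 × 12.7) = 2.927 in.
M_n = T(d − a/2) = 248 × (12.3 − 1.4635) = 2687.5 kip·in = 2687.5/12 = 223.96 kip·ft.
φM_n = 0.90 × 223.96 = 201.56 kip·ft.

φM_n ≈ 202 kip·ft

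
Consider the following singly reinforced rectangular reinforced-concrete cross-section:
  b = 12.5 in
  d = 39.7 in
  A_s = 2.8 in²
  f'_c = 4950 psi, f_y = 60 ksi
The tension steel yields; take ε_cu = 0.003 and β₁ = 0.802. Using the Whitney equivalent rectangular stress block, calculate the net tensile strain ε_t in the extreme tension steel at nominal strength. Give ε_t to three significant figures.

ε_t ≈ 0.0269

a = A_s f_y/(0.85 f'_c b) = 3.194 in.
β₁ = 0.802, so c = a/β₁ = 3.194/0.802 = 3.983 in.
From the linear strain diagram with ε_cu = 0.003: ε_t = 0.003 (d − c)/c = 0.003 × (39.7 − 3.983)/3.983 = 0.0269.
Since ε_t ≥ 0.005, the section is tension-controlled.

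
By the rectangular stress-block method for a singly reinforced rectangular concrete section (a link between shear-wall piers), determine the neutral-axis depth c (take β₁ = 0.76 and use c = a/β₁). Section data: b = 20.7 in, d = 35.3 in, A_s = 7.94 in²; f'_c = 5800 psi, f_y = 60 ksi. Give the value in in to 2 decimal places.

c ≈ 6.14 in

T = A_s f_y = 7.94 × 60 = 476.4 kips.
a = T/(0.85 f'_c b) = 476.4/(0.85 × 5.8 × 20.7) = 4.6683 in.
With β₁ = 0.76, c = a/β₁ = 4.6683/0.76 = 6.14 in.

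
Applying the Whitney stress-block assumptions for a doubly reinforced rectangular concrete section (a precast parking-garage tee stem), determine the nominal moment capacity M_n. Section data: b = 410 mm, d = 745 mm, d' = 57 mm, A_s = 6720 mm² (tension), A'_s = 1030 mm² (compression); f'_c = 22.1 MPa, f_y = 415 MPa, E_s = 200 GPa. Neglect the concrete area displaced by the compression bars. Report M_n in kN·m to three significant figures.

Assume both tension and compression steel yield.
Net tension couple steel: A_s − A'_s = 5690 mm².
a = (A_s − A'_s) f_y / (0.85 f'_c b) = 2361350/(0.85 × 22.1 × 410) = 306.60 mm.
c = a/β₁ = 306.60/0.85 = 360.71 mm; ε'_s = 0.003(c − d')/c = 0.0025 ≥ f_y/E_s = 0.0021, so compression steel does yield.
M_n = (A_s − A'_s) f_y (d − a/2) + A'_s f_y (d − d') = [2361350 × (745 − 153.3) + 427450 × (745 − 57)] × 10⁻⁶ = 1397.21 + 294.09 = 1691.30 kN·m.

M_n ≈ 1690 kN·m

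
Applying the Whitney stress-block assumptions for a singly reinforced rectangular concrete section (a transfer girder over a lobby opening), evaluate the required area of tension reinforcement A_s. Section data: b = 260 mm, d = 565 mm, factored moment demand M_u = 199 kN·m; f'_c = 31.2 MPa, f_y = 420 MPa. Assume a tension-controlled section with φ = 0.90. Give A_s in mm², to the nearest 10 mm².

A_s ≈ 980 mm²

M_n = M_u/φ = 199/0.90 = 221.111 kN·m.
With M_n = 0.85 f'_c a b (d − a/2), solve the quadratic for a:
a = d − √(d² − 2M_n/(0.85 f'_c b)) = 565 − √(565² − 2 × 221.111×10⁶/(0.85 × 31.2 × 260)) = 59.94 mm.
A_s = 0.85 f'_c a b / f_y = 0.85 × 31.2 × 59.94 × 260 / 420 = 984.0 mm².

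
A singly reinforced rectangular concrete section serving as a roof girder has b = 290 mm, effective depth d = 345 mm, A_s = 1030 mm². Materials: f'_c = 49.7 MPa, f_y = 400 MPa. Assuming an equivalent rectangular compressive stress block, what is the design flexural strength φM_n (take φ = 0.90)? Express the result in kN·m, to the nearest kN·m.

φM_n ≈ 122 kN·m

T = A_s f_y = 1030 × 400 = 412000 N = 412 kN.
From C = T: a = T/(0.85 f'_c b) = 412000/(0.85 × 49.7 × 290) = 33.63 mm.
M_n = T(d − a/2) = 412 kN × (345 − 16.815) mm = 135.21 kN·m.
φM_n = 0.90 × 135.21 = 121.69 kN·m.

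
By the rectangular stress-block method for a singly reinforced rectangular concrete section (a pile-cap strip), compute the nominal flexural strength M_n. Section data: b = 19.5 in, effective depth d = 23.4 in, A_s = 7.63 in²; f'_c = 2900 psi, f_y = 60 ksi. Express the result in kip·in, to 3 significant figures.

T = A_s f_y = 7.63 × 60 = 457.8 kips.
a = T/(0.85 f'_c b) = 457.8/(0.85 × 2.9 × 19.5) = 9.524 in.
M_n = T(d − a/2) = 457.8 × (23.4 − 4.762) = 8532.5 kip·in.

M_n ≈ 8530 kip·in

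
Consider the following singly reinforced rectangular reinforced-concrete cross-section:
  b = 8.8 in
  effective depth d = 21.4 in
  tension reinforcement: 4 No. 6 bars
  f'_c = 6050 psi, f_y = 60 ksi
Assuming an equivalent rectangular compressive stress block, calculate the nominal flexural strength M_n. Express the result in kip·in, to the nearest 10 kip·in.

M_n ≈ 2140 kip·in

A_s = 4 × 0.44 = 1.76 in².
T = A_s f_y = 1.76 × 60 = 105.6 kips.
a = T/(0.85 f'_c b) = 105.6/(0.85 × 6.05 × 8.8) = 2.333 in.
M_n = T(d − a/2) = 105.6 × (21.4 − 1.1665) = 2136.7 kip·in.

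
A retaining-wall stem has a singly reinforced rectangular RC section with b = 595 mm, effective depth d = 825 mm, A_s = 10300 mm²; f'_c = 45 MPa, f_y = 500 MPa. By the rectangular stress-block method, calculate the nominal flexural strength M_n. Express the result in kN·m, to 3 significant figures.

T = A_s f_y = 10300 × 500 = 5150000 N = 5150 kN.
From C = T: a = T/(0.85 f'_c b) = 5150000/(0.85 × 45 × 595) = 226.29 mm.
M_n = T(d − a/2) = 5150 kN × (825 − 113.145) mm = 3666.05 kN·m.

M_n ≈ 3670 kN·m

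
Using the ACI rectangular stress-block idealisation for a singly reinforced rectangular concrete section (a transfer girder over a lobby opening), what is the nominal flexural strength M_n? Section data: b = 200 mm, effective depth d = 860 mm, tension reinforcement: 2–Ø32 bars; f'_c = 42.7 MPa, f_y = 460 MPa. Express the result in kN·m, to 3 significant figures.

M_n ≈ 598 kN·m

A_s = 2 × 804 = 1608 mm².
T = A_s f_y = 1608 × 460 = 739680 N = 739.68 kN.
From C = T: a = T/(0.85 f'_c b) = 739680/(0.85 × 42.7 × 200) = 101.90 mm.
M_n = T(d − a/2) = 739.68 kN × (860 − 50.95) mm = 598.44 kN·m.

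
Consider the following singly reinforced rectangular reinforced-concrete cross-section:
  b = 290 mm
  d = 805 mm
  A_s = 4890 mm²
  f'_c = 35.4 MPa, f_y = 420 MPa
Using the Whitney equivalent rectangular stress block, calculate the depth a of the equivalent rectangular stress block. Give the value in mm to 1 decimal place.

a ≈ 235.4 mm

T = A_s f_y = 4890 × 420 = 2053800 N = 2053.8 kN.
Setting C = 0.85 f'_c a b equal to T: a = 2053800/(0.85 × 35.4 × 290) = 235.4 mm.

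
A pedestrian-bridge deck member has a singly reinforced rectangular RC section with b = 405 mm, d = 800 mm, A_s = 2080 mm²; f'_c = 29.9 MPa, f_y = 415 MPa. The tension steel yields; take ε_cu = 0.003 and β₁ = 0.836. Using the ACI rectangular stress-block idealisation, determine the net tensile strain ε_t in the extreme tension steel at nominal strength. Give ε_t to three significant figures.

a = A_s f_y/(0.85 f'_c b) = 83.86 mm.
β₁ = 0.836, so c = a/β₁ = 83.86/0.836 = 100.31 mm.
From the linear strain diagram with ε_cu = 0.003: ε_t = 0.003 (d − c)/c = 0.003 × (800 − 100.31)/100.31 = 0.0209.
Since ε_t ≥ 0.005, the section is tension-controlled.

ε_t ≈ 0.0209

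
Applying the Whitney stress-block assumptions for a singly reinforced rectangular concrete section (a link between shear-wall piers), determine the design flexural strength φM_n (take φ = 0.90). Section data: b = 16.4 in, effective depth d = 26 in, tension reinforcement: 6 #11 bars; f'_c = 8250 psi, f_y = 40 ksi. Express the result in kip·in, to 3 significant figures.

A_s = 6 × 1.56 = 9.36 in².
T = A_s f_y = 9.36 × 40 = 374.4 kips.
a = T/(0.85 f'_c b) = 374.4/(0.85 × 8.25 × 16.4) = 3.256 in.
M_n = T(d − a/2) = 374.4 × (26 − 1.628) = 9124.9 kip·in.
φM_n = 0.90 × 9124.9 = 8212.4 kip·in.

φM_n ≈ 8210 kip·in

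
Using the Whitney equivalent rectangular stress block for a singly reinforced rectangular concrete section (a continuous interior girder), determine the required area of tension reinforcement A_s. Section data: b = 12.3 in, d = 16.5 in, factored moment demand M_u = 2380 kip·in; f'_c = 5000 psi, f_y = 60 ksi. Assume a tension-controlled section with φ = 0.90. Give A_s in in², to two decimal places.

M_n = M_u/φ = 2380/0.90 = 2644.44 kip·in.
From M_n = 0.85 f'_c a b (d − a/2):
a = d − √(d² − 2M_n/(0.85 f'_c b)) = 16.5 − √(16.5² − 2 × 2644.44/(0.85 × 5 × 12.3)) = 3.420 in.
A_s = 0.85 f'_c a b / f_y = 0.85 × 5 × 3.420 × 12.3 / 60 = 2.980 in².

A_s ≈ 2.98 in²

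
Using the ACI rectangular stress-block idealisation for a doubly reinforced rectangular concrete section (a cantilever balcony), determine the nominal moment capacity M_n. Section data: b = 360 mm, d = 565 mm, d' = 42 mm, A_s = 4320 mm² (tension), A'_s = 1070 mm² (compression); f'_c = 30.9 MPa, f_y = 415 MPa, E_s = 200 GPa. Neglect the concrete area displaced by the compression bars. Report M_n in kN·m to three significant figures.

Assume both tension and compression steel yield.
Net tension couple steel: A_s − A'_s = 3250 mm².
a = (A_s − A'_s) f_y / (0.85 f'_c b) = 1348750/(0.85 × 30.9 × 360) = 142.64 mm.
c = a/β₁ = 142.64/0.829 = 172.06 mm; ε'_s = 0.003(c − d')/c = 0.0023 ≥ f_y/E_s = 0.0021, so compression steel does yield.
M_n = (A_s − A'_s) f_y (d − a/2) + A'_s f_y (d − d') = [1348750 × (565 − 71.32) + 444050 × (565 − 42)] × 10⁻⁶ = 665.85 + 232.24 = 898.09 kN·m.

M_n ≈ 898 kN·m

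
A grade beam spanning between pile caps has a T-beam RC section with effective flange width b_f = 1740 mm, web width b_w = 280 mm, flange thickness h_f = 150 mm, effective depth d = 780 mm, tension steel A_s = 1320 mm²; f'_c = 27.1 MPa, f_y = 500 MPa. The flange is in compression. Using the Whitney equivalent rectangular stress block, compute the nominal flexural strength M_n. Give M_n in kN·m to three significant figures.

M_n ≈ 509 kN·m

Tension: T = A_s f_y = 1320 × 500 = 660000 N.
Try a within the flange: a = T/(0.85 f'_c b_f) = 660000/(0.85 × 27.1 × 1740) = 16.47 mm.
Since a = 16.47 ≤ h_f = 150 mm, the stress block lies entirely in the flange; analyse as a rectangular beam of width b_f.
M_n = T(d − a/2) = 660000 × (780 − 8.235) = 509.36 × 10⁶ N·mm.
M_n = 509.36 kN·m.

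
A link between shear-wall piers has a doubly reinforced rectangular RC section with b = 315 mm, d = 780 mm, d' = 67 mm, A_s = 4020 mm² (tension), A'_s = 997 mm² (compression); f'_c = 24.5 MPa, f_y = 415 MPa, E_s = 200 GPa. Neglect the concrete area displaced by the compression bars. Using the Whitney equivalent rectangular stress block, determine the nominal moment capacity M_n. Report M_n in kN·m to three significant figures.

M_n ≈ 1150 kN·m

Assume both tension and compression steel yield.
Net tension couple steel: A_s − A'_s = 3023 mm².
a = (A_s − A'_s) f_y / (0.85 f'_c b) = 1254545/(0.85 × 24.5 × 315) = 191.25 mm.
c = a/β₁ = 191.25/0.85 = 225.00 mm; ε'_s = 0.003(c − d')/c = 0.0021 ≥ f_y/E_s = 0.0021, so compression steel does yield.
M_n = (A_s − A'_s) f_y (d − a/2) + A'_s f_y (d − d') = [1254545 × (780 − 95.625) + 413755 × (780 − 67)] × 10⁻⁶ = 858.58 + 295.01 = 1153.59 kN·m.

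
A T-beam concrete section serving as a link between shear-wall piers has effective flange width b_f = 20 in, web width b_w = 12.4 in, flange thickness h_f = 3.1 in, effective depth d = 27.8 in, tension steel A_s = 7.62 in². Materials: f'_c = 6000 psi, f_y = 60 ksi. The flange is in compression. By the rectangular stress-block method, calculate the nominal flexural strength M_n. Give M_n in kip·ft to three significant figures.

M_n ≈ 969 kip·ft

Tension: T = A_s f_y = 7.62 × 60 = 457.2 kips.
Try a within the flange: a = T/(0.85 f'_c b_f) = 457.2/(0.85 × 6 × 20) = 4.482 in.
a = 4.482 > h_f = 3.1 in: the block extends into the web. Split into flange-overhang and web parts.
C_f = 0.85 f'_c (b_f − b_w) h_f = 0.85 × 6 × (20 − 12.4) × 3.1 = 120.2 kips.
Remaining web compression depth: a_w = (T − C_f)/(0.85 f'_c b_w) = (457.2 − 120.2)/(0.85 × 6 × 12.4) = 5.329 in.
M_n = C_f(d − h_f/2) + (T − C_f)(d − a_w/2) = 120.2 × (27.8 − 1.55) + 337 × (27.8 − 2.6645) = 3155.3 + 8470.7 = 11626.0 kip·in.
M_n = 11626.0/12 = 968.83 kip·ft.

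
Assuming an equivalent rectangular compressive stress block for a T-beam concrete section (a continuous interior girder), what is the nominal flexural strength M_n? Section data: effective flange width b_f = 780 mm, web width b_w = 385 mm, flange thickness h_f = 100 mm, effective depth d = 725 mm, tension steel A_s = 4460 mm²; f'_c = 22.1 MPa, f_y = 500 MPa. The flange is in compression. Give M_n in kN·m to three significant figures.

Tension: T = A_s f_y = 4460 × 500 = 2230000 N.
Try a within the flange: a = T/(0.85 f'_c b_f) = 2230000/(0.85 × 22.1 × 780) = 152.19 mm.
a = 152.19 > h_f = 100 mm: the block extends into the web. Split into flange-overhang and web parts.
C_f = 0.85 f'_c (b_f − b_w) h_f = 0.85 × 22.1 × (780 − 385) × 100 = 742008 N.
Remaining web compression depth: a_w = (T − C_f)/(0.85 f'_c b_w) = (2230000 − 742008)/(0.85 × 22.1 × 385) = 205.74 mm.
M_n = C_f(d − h_f/2) + (T − C_f)(d − a_w/2) = 742008 × (725 − 50) + 1487992 × (725 − 102.87) = 500.86 + 925.72 = 1426.58 × 10⁶ N·mm.
M_n = 1426.58 kN·m.

M_n ≈ 1430 kN·m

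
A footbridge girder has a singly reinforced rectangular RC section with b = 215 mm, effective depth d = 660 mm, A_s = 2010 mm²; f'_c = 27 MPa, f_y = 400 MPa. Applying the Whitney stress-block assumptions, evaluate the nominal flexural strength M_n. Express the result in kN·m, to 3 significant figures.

T = A_s f_y = 2010 × 400 = 804000 N = 804 kN.
From C = T: a = T/(0.85 f'_c b) = 804000/(0.85 × 27 × 215) = 162.94 mm.
M_n = T(d − a/2) = 804 kN × (660 − 81.47) mm = 465.14 kN·m.

M_n ≈ 465 kN·m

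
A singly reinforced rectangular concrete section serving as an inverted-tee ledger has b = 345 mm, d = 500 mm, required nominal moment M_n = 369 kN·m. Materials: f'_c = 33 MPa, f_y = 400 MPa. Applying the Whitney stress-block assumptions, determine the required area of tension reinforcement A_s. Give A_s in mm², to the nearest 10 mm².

With M_n = 0.85 f'_c a b (d − a/2), solve the quadratic for a:
a = d − √(d² − 2M_n/(0.85 f'_c b)) = 500 − √(500² − 2 × 369×10⁶/(0.85 × 33 × 345)) = 83.18 mm.
A_s = 0.85 f'_c a b / f_y = 0.85 × 33 × 83.18 × 345 / 400 = 2012.4 mm².

A_s ≈ 2010 mm²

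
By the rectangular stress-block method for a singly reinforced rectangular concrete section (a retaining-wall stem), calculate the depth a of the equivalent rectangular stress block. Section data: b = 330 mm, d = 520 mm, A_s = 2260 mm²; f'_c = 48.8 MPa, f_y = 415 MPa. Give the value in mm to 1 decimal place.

T = A_s f_y = 2260 × 415 = 937900 N = 937.9 kN.
Setting C = 0.85 f'_c a b equal to T: a = 937900/(0.85 × 48.8 × 330) = 68.5 mm.

a ≈ 68.5 mm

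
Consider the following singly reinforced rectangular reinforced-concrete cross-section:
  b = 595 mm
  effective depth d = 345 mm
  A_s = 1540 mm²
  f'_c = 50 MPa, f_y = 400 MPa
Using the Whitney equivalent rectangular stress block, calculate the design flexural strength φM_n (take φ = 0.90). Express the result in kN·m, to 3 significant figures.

φM_n ≈ 185 kN·m

T = A_s f_y = 1540 × 400 = 616000 N = 616 kN.
From C = T: a = T/(0.85 f'_c b) = 616000/(0.85 × 50 × 595) = 24.36 mm.
M_n = T(d − a/2) = 616 kN × (345 − 12.18) mm = 205.02 kN·m.
φM_n = 0.90 × 205.02 = 184.52 kN·m.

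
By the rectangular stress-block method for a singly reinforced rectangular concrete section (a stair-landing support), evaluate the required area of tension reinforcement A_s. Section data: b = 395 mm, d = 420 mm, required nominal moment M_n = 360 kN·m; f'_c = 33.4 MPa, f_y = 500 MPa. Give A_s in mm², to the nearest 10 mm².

With M_n = 0.85 f'_c a b (d − a/2), solve the quadratic for a:
a = d − √(d² − 2M_n/(0.85 f'_c b)) = 420 − √(420² − 2 × 360×10⁶/(0.85 × 33.4 × 395)) = 85.05 mm.
A_s = 0.85 f'_c a b / f_y = 0.85 × 33.4 × 85.05 × 395 / 500 = 1907.5 mm².

A_s ≈ 1910 mm²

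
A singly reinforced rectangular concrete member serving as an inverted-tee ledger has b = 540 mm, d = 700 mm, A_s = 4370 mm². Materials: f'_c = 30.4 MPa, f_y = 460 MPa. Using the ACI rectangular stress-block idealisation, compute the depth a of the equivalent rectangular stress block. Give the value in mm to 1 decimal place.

T = A_s f_y = 4370 × 460 = 2010200 N = 2010.2 kN.
Setting C = 0.85 f'_c a b equal to T: a = 2010200/(0.85 × 30.4 × 540) = 144.1 mm.

a ≈ 144.1 mm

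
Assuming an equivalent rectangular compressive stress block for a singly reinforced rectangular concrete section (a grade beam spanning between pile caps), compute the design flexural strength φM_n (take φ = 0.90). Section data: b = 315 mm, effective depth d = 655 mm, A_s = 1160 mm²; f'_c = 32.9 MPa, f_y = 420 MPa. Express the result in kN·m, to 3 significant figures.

φM_n ≈ 275 kN·m

T = A_s f_y = 1160 × 420 = 487200 N = 487.2 kN.
From C = T: a = T/(0.85 f'_c b) = 487200/(0.85 × 32.9 × 315) = 55.31 mm.
M_n = T(d − a/2) = 487.2 kN × (655 − 27.655) mm = 305.64 kN·m.
φM_n = 0.90 × 305.64 = 275.08 kN·m.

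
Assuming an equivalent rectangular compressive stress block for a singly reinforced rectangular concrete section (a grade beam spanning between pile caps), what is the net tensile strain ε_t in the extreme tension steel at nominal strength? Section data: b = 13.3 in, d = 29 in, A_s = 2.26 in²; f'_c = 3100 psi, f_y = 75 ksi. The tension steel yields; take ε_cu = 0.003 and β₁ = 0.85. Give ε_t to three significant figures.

a = A_s f_y/(0.85 f'_c b) = 4.837 in.
β₁ = 0.85, so c = a/β₁ = 4.837/0.85 = 5.691 in.
From the linear strain diagram with ε_cu = 0.003: ε_t = 0.003 (d − c)/c = 0.003 × (29 − 5.691)/5.691 = 0.0123.
Since ε_t ≥ 0.005, the section is tension-controlled.

ε_t ≈ 0.0123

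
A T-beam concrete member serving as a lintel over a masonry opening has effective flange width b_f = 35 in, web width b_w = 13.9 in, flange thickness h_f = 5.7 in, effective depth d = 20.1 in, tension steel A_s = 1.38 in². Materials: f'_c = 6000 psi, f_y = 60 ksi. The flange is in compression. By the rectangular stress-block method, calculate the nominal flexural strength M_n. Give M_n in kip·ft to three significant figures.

Tension: T = A_s f_y = 1.38 × 60 = 82.8 kips.
Try a within the flange: a = T/(0.85 f'_c b_f) = 82.8/(0.85 × 6 × 35) = 0.464 in.
Since a = 0.464 ≤ h_f = 5.7 in, the stress block lies entirely in the flange; analyse as a rectangular beam of width b_f.
M_n = T(d − a/2) = 82.8 × (20.1 − 0.232) = 1645.1 kip·in.
M_n = 1645.1/12 = 137.09 kip·ft.

M_n ≈ 137 kip·ft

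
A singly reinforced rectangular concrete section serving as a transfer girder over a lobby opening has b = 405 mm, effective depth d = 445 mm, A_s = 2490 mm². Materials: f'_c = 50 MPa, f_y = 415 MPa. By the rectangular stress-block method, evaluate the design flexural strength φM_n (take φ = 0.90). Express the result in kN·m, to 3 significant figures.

φM_n ≈ 386 kN·m

T = A_s f_y = 2490 × 415 = 1033350 N = 1033.35 kN.
From C = T: a = T/(0.85 f'_c b) = 1033350/(0.85 × 50 × 405) = 60.03 mm.
M_n = T(d − a/2) = 1033.35 kN × (445 − 30.015) mm = 428.82 kN·m.
φM_n = 0.90 × 428.82 = 385.94 kN·m.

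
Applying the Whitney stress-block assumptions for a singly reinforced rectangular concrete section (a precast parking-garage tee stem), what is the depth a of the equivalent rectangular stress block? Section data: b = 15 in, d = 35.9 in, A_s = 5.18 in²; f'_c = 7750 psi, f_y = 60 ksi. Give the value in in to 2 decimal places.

a ≈ 3.15 in

T = A_s f_y = 5.18 × 60 = 310.8 kips.
a = T/(0.85 f'_c b) = 310.8/(0.85 × 7.75 × 15) = 3.15 in.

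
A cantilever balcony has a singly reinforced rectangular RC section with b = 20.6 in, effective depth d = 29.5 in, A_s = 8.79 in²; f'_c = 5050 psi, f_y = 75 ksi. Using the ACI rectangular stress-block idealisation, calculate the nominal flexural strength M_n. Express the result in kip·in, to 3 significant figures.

M_n ≈ 17000 kip·in

T = A_s f_y = 8.79 × 75 = 659.25 kips.
a = T/(0.85 f'_c b) = 659.25/(0.85 × 5.05 × 20.6) = 7.455 in.
M_n = T(d − a/2) = 659.25 × (29.5 − 3.7275) = 16990.5 kip·in.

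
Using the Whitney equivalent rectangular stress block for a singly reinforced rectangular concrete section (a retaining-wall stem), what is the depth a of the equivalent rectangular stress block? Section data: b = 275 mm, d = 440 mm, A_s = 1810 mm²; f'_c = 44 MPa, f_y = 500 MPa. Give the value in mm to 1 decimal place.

a ≈ 88.0 mm

T = A_s f_y = 1810 × 500 = 905000 N = 905 kN.
Setting C = 0.85 f'_c a b equal to T: a = 905000/(0.85 × 44 × 275) = 88.0 mm.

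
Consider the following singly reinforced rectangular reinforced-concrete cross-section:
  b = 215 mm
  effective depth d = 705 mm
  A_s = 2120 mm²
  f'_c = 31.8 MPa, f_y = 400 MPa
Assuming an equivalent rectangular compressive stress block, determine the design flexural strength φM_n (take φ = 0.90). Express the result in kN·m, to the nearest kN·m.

φM_n ≈ 482 kN·m

T = A_s f_y = 2120 × 400 = 848000 N = 848 kN.
From C = T: a = T/(0.85 f'_c b) = 848000/(0.85 × 31.8 × 215) = 145.92 mm.
M_n = T(d − a/2) = 848 kN × (705 − 72.96) mm = 535.97 kN·m.
φM_n = 0.90 × 535.97 = 482.37 kN·m.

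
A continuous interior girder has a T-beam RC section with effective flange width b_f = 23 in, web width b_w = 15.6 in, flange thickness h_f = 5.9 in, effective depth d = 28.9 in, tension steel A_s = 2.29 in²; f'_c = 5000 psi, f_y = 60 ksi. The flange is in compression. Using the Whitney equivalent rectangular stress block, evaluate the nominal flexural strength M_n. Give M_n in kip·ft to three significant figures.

M_n ≈ 323 kip·ft

Tension: T = A_s f_y = 2.29 × 60 = 137.4 kips.
Try a within the flange: a = T/(0.85 f'_c b_f) = 137.4/(0.85 × 5 × 23) = 1.406 in.
Since a = 1.406 ≤ h_f = 5.9 in, the stress block lies entirely in the flange; analyse as a rectangular beam of width b_f.
M_n = T(d − a/2) = 137.4 × (28.9 − 0.703) = 3874.3 kip·in.
M_n = 3874.3/12 = 322.86 kip·ft.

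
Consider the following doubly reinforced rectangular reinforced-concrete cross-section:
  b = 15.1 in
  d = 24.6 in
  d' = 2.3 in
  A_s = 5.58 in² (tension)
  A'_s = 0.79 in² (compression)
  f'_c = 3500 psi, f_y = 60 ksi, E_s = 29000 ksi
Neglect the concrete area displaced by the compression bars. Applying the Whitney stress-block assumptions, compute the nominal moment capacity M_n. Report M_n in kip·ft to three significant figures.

Assume both steels yield.
a = (A_s − A'_s) f_y/(0.85 f'_c b) = (5.58 − 0.79) × 60/(0.85 × 3.5 × 15.1) = 6.398 in.
c = a/β₁ = 6.398/0.85 = 7.527 in; ε'_s = 0.003(c − d')/c = 0.0021 ≥ ε_y = 0.0021, so the compression steel yields.
M_n = (A_s − A'_s) f_y (d − a/2) + A'_s f_y (d − d') = 287.4 × (24.6 − 3.199) + 47.4 × (24.6 − 2.3) = 6150.6 + 1057.0 = 7207.6 kip·in = 7207.6/12 = 600.63 kip·ft.

M_n ≈ 601 kip·ft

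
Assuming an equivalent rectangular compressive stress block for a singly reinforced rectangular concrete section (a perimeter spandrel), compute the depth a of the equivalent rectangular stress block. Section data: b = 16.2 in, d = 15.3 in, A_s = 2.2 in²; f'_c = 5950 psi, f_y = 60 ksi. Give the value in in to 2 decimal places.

T = A_s f_y = 2.2 × 60 = 132 kips.
a = T/(0.85 f'_c b) = 132/(0.85 × 5.95 × 16.2) = 1.61 in.

a ≈ 1.61 in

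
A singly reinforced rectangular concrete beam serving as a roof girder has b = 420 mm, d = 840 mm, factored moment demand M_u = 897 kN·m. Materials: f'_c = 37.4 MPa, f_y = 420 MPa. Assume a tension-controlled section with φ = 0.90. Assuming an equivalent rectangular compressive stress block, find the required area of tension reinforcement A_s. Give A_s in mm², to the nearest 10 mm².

M_n = M_u/φ = 897/0.90 = 996.667 kN·m.
With M_n = 0.85 f'_c a b (d − a/2), solve the quadratic for a:
a = d − √(d² − 2M_n/(0.85 f'_c b)) = 840 − √(840² − 2 × 996.667×10⁶/(0.85 × 37.4 × 420)) = 94.14 mm.
A_s = 0.85 f'_c a b / f_y = 0.85 × 37.4 × 94.14 × 420 / 420 = 2992.7 mm².

A_s ≈ 2990 mm²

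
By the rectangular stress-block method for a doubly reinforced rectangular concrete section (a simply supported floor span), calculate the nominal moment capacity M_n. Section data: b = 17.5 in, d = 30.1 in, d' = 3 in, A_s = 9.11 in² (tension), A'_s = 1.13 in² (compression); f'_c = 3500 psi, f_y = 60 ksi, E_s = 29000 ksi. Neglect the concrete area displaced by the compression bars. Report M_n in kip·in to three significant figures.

M_n ≈ 14000 kip·in

Assume both steels yield.
a = (A_s − A'_s) f_y/(0.85 f'_c b) = (9.11 − 1.13) × 60/(0.85 × 3.5 × 17.5) = 9.197 in.
c = a/β₁ = 9.197/0.85 = 10.820 in; ε'_s = 0.003(c − d')/c = 0.0022 ≥ ε_y = 0.0021, so the compression steel yields.
M_n = (A_s − A'_s) f_y (d − a/2) + A'_s f_y (d − d') = 478.8 × (30.1 − 4.5985) + 67.8 × (30.1 − 3) = 12210.1 + 1837.4 = 14047.5 kip·in.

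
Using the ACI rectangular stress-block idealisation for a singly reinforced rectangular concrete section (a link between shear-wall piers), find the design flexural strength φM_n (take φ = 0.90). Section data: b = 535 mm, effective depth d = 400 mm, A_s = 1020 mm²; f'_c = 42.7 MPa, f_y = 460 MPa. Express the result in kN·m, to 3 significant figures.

φM_n ≈ 164 kN·m

T = A_s f_y = 1020 × 460 = 469200 N = 469.2 kN.
From C = T: a = T/(0.85 f'_c b) = 469200/(0.85 × 42.7 × 535) = 24.16 mm.
M_n = T(d − a/2) = 469.2 kN × (400 − 12.08) mm = 182.01 kN·m.
φM_n = 0.90 × 182.01 = 163.81 kN·m.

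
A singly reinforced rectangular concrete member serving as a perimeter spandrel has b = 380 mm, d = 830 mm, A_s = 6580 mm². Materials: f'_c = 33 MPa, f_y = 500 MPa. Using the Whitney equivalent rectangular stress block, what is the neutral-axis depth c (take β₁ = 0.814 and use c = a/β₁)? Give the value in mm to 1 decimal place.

T = A_s f_y = 6580 × 500 = 3290000 N = 3290 kN.
Setting C = 0.85 f'_c a b equal to T: a = 3290000/(0.85 × 33 × 380) = 308.659 mm.
With β₁ = 0.814, c = a/β₁ = 308.659/0.814 = 379.2 mm.

c ≈ 379.2 mm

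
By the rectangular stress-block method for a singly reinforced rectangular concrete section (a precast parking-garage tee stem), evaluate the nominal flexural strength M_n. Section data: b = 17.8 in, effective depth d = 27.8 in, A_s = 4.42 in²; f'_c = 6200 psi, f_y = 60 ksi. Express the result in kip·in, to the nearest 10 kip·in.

M_n ≈ 7000 kip·in

T = A_s f_y = 4.42 × 60 = 265.2 kips.
a = T/(0.85 f'_c b) = 265.2/(0.85 × 6.2 × 17.8) = 2.827 in.
M_n = T(d − a/2) = 265.2 × (27.8 − 1.4135) = 6997.7 kip·in.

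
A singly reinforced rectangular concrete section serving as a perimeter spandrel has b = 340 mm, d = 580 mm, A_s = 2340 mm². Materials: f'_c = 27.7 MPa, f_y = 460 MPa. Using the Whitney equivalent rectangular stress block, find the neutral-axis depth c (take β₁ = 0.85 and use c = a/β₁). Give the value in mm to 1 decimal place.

T = A_s f_y = 2340 × 460 = 1076400 N = 1076.4 kN.
Setting C = 0.85 f'_c a b equal to T: a = 1076400/(0.85 × 27.7 × 340) = 134.461 mm.
With β₁ = 0.85, c = a/β₁ = 134.461/0.85 = 158.2 mm.

c ≈ 158.2 mm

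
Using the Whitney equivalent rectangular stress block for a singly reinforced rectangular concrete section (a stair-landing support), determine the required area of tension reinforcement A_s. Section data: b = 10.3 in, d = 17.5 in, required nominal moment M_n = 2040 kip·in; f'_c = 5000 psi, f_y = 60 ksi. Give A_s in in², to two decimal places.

A_s ≈ 2.12 in²

From M_n = 0.85 f'_c a b (d − a/2):
a = d − √(d² − 2M_n/(0.85 f'_c b)) = 17.5 − √(17.5² − 2 × 2040/(0.85 × 5 × 10.3)) = 2.904 in.
A_s = 0.85 f'_c a b / f_y = 0.85 × 5 × 2.904 × 10.3 / 60 = 2.119 in².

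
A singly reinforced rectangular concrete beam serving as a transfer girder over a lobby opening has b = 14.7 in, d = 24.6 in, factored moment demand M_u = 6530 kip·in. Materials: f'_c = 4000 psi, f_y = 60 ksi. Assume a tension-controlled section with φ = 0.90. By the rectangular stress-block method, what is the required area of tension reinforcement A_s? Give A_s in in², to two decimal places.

M_n = M_u/φ = 6530/0.90 = 7255.56 kip·in.
From M_n = 0.85 f'_c a b (d − a/2):
a = d − √(d² − 2M_n/(0.85 f'_c b)) = 24.6 − √(24.6² − 2 × 7255.56/(0.85 × 4 × 14.7)) = 6.857 in.
A_s = 0.85 f'_c a b / f_y = 0.85 × 4 × 6.857 × 14.7 / 60 = 5.712 in².

A_s ≈ 5.71 in²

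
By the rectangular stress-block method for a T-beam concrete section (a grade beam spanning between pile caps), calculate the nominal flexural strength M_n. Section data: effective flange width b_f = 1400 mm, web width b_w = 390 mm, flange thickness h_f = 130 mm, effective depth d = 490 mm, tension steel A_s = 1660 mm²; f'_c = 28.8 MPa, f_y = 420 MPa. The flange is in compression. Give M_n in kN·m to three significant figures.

M_n ≈ 335 kN·m

Tension: T = A_s f_y = 1660 × 420 = 697200 N.
Try a within the flange: a = T/(0.85 f'_c b_f) = 697200/(0.85 × 28.8 × 1400) = 20.34 mm.
Since a = 20.34 ≤ h_f = 130 mm, the stress block lies entirely in the flange; analyse as a rectangular beam of width b_f.
M_n = T(d − a/2) = 697200 × (490 − 10.17) = 334.54 × 10⁶ N·mm.
M_n = 334.54 kN·m.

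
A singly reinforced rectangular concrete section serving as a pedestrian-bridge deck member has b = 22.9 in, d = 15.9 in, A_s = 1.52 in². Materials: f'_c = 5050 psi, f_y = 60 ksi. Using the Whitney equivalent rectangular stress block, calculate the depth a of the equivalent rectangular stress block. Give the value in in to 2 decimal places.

T = A_s f_y = 1.52 × 60 = 91.2 kips.
a = T/(0.85 f'_c b) = 91.2/(0.85 × 5.05 × 22.9) = 0.93 in.

a ≈ 0.93 in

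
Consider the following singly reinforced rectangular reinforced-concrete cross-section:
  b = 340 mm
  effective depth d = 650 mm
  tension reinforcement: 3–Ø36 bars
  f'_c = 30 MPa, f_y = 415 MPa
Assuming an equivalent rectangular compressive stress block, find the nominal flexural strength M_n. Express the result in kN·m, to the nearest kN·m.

M_n ≈ 731 kN·m

A_s = 3 × 1018 = 3054 mm².
T = A_s f_y = 3054 × 415 = 1267410 N = 1267.41 kN.
From C = T: a = T/(0.85 f'_c b) = 1267410/(0.85 × 30 × 340) = 146.18 mm.
M_n = T(d − a/2) = 1267.41 kN × (650 − 73.09) mm = 731.18 kN·m.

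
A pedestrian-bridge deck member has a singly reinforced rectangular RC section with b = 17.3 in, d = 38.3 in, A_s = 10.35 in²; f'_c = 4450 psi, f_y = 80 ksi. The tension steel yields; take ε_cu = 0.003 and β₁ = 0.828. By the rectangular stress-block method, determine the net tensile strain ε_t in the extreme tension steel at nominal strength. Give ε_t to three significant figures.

a = A_s f_y/(0.85 f'_c b) = 12.653 in.
β₁ = 0.828, so c = a/β₁ = 12.653/0.828 = 15.281 in.
From the linear strain diagram with ε_cu = 0.003: ε_t = 0.003 (d − c)/c = 0.003 × (38.3 − 15.281)/15.281 = 0.00452.
ε_t is between 0.004 and 0.005 — transition zone.

ε_t ≈ 0.00452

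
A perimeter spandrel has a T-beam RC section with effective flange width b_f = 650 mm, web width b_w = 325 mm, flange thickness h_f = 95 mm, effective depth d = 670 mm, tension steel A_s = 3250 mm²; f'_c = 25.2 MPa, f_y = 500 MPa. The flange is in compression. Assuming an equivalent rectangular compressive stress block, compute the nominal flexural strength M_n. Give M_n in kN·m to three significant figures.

M_n ≈ 991 kN·m

Tension: T = A_s f_y = 3250 × 500 = 1625000 N.
Try a within the flange: a = T/(0.85 f'_c b_f) = 1625000/(0.85 × 25.2 × 650) = 116.71 mm.
a = 116.71 > h_f = 95 mm: the block extends into the web. Split into flange-overhang and web parts.
C_f = 0.85 f'_c (b_f − b_w) h_f = 0.85 × 25.2 × (650 − 325) × 95 = 661343 N.
Remaining web compression depth: a_w = (T − C_f)/(0.85 f'_c b_w) = (1625000 − 661343)/(0.85 × 25.2 × 325) = 138.43 mm.
M_n = C_f(d − h_f/2) + (T − C_f)(d − a_w/2) = 661343 × (670 − 47.5) + 963657 × (670 − 69.215) = 411.69 + 578.95 = 990.64 × 10⁶ N·mm.
M_n = 990.64 kN·m.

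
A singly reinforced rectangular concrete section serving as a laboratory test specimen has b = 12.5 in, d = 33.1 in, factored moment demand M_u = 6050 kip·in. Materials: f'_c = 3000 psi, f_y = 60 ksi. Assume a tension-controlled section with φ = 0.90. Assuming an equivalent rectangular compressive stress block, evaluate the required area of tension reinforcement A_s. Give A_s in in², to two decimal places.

A_s ≈ 3.79 in²

M_n = M_u/φ = 6050/0.90 = 6722.22 kip·in.
From M_n = 0.85 f'_c a b (d − a/2):
a = d − √(d² − 2M_n/(0.85 f'_c b)) = 33.1 − √(33.1² − 2 × 6722.22/(0.85 × 3 × 12.5)) = 7.142 in.
A_s = 0.85 f'_c a b / f_y = 0.85 × 3 × 7.142 × 12.5 / 60 = 3.794 in².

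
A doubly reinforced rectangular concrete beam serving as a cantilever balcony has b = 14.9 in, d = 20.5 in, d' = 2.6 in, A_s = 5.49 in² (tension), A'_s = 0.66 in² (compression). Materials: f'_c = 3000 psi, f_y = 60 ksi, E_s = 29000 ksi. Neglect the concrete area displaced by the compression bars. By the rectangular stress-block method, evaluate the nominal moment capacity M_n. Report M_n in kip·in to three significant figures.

Assume both steels yield.
a = (A_s − A'_s) f_y/(0.85 f'_c b) = (5.49 − 0.66) × 60/(0.85 × 3 × 14.9) = 7.627 in.
c = a/β₁ = 7.627/0.85 = 8.973 in; ε'_s = 0.003(c − d')/c = 0.0021 ≥ ε_y = 0.0021, so the compression steel yields.
M_n = (A_s − A'_s) f_y (d − a/2) + A'_s f_y (d − d') = 289.8 × (20.5 − 3.8135) + 39.6 × (20.5 − 2.6) = 4835.7 + 708.8 = 5544.5 kip·in.

M_n ≈ 5540 kip·in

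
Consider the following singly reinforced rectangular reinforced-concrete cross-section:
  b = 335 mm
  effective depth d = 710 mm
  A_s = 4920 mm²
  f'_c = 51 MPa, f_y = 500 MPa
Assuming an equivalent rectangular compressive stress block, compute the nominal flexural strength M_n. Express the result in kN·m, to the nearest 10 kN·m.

T = A_s f_y = 4920 × 500 = 2460000 N = 2460 kN.
From C = T: a = T/(0.85 f'_c b) = 2460000/(0.85 × 51 × 335) = 169.40 mm.
M_n = T(d − a/2) = 2460 kN × (710 − 84.7) mm = 1538.24 kN·m.

M_n ≈ 1540 kN·m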